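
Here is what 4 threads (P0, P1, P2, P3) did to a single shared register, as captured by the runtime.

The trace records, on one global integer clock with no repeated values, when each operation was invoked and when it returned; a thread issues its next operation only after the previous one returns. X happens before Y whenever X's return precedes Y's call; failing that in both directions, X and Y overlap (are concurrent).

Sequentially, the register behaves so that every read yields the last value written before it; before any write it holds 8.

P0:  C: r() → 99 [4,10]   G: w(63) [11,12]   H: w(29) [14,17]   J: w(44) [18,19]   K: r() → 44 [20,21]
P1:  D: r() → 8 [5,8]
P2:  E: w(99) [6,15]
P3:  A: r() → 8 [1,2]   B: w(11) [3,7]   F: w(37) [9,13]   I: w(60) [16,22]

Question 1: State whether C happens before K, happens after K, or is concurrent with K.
Answer: before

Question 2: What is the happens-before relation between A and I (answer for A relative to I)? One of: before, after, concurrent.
Answer: before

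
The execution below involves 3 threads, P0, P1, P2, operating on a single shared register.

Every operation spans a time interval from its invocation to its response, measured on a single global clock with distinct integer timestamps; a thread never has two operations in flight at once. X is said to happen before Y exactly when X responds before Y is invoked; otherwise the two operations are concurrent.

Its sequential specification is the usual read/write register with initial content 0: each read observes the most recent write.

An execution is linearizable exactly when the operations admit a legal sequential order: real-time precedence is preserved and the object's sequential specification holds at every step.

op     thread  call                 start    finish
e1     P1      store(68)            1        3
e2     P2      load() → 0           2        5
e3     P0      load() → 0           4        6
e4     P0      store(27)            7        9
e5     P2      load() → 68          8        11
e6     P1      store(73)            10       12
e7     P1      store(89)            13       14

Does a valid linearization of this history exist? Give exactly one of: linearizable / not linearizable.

prefix check: 1..5 passes, 1..6 fails once e3's time-6 response joins
all 3 real-time-respecting orders fail — 3 completed register operations, no legal replay
e.g. e1, e2, e3: illegal at step 2, since e2 load() → 0 cannot apply there
e.g. e1, e3, e2: illegal at step 2, since e3 load() → 0 cannot apply there

not linearizable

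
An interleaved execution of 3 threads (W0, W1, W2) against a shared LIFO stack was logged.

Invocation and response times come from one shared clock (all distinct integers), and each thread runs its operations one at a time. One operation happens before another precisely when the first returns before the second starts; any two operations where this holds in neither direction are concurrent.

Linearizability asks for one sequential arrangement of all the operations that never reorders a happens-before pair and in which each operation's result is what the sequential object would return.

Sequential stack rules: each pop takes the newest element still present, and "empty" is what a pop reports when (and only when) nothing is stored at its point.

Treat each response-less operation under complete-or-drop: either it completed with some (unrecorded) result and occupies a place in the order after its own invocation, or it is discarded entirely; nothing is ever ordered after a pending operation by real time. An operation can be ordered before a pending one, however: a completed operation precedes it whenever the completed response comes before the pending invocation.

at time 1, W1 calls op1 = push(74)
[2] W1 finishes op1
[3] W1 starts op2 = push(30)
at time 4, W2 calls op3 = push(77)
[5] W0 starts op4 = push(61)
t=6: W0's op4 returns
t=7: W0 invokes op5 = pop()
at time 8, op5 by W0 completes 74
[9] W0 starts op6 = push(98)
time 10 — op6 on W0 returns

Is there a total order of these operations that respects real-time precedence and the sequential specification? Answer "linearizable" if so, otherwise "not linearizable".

cut after 7 events: linearizable; cut after 8 events (op5 responds, time 8): not linearizable
one real-time candidate order over the 3 completed operations — the LIFO stack replay rejects it
include/drop combinations of the 2 pending operations (op2, op3) were all tried; none helps
for example op1, op4, op5 (pending dropped) fails at step 3: op5 pop() → 74 is not legal there

not linearizable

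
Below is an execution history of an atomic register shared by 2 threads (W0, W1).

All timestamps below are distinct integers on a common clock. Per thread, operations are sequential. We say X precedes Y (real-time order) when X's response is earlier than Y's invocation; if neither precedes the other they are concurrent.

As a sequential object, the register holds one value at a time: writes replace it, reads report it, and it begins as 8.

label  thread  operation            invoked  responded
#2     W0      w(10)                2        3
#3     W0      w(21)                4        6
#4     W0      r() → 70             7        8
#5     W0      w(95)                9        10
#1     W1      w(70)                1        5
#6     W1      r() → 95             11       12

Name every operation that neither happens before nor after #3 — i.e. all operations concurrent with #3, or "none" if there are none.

#3 spans [4,6]: anything still running between times 4 and 6 counts as concurrent
#1 [1,5]: concurrent
#2 [2,3]: before
#4 [7,8]: after
#5 [9,10]: after
#6 [11,12]: after

#1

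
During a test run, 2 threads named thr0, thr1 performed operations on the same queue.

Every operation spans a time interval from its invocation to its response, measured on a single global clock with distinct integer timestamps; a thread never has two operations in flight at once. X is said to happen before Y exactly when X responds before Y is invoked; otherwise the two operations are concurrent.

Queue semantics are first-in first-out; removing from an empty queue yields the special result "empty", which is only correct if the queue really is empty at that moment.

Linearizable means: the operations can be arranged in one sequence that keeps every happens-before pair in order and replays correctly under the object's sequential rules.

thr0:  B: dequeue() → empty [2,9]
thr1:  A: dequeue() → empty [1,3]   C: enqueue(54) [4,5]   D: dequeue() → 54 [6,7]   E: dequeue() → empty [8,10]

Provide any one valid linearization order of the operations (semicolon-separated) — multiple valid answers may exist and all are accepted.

A; B; C; D; E

after step 1 (A dequeue() → empty): queue <>
after step 2 (B dequeue() → empty): queue <>
after step 3 (C enqueue(54)): queue <54>
after step 4 (D dequeue() → 54): queue <>
after step 5 (E dequeue() → empty): queue <>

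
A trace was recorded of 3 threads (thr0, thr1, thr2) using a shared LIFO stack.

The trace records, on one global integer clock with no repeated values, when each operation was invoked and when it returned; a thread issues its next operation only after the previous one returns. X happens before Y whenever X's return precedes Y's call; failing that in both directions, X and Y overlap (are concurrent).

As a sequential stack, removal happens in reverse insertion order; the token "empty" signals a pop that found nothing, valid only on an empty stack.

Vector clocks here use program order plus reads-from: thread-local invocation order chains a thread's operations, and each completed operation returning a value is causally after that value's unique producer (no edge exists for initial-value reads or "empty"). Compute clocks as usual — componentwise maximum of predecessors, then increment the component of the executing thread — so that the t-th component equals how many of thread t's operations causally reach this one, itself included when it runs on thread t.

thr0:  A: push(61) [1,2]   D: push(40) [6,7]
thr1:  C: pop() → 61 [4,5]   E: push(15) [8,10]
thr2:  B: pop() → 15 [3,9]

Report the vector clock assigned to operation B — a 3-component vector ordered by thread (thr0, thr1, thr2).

no predecessors for A (invoked 1): thr0 increments from zero → (1, 0, 0)
C, invoked 4, takes VC(A)=(1, 0, 0) under max, adds 1 for thr1 → (1, 1, 0)
D, invoked 6, takes VC(A)=(1, 0, 0) under max, adds 1 for thr0 → (2, 0, 0)
E, invoked 8, takes VC(C)=(1, 1, 0) under max, adds 1 for thr1 → (1, 2, 0)
B, invoked 3, takes VC(E)=(1, 2, 0) under max, adds 1 for thr2 → (1, 2, 1)
target: VC(B) = (1, 2, 1)

(1, 2, 1)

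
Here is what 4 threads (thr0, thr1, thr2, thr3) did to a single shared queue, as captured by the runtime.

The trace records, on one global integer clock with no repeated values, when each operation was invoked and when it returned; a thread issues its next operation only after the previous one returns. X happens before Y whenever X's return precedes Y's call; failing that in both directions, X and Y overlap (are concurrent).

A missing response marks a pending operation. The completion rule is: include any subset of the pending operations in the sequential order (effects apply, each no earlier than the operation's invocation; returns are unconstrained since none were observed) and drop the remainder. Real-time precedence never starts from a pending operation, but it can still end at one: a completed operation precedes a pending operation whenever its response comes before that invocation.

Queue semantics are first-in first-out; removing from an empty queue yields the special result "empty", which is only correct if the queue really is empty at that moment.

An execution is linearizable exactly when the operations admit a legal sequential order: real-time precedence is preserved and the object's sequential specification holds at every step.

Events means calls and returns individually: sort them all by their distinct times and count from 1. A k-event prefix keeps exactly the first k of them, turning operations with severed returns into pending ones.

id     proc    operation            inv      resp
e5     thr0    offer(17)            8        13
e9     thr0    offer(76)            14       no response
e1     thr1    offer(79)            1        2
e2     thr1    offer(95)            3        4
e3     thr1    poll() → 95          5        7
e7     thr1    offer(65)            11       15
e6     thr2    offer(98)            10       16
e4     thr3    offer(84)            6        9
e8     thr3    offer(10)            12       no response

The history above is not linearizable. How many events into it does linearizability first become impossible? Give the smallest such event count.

7

one valid order for events 1..6 is e1, e2:
step 1: e1 offer(79) — queue <79>
step 2: e2 offer(95) — queue <79,95>
once event 7 joins (e3's response, time 7), exhaustive search finds no witness
include/drop combinations of the 1 pending operation (e4) were all tried; none helps
one such order, e1, e2, e3 (pending dropped), breaks at step 3 where e3 poll() → 95 is illegal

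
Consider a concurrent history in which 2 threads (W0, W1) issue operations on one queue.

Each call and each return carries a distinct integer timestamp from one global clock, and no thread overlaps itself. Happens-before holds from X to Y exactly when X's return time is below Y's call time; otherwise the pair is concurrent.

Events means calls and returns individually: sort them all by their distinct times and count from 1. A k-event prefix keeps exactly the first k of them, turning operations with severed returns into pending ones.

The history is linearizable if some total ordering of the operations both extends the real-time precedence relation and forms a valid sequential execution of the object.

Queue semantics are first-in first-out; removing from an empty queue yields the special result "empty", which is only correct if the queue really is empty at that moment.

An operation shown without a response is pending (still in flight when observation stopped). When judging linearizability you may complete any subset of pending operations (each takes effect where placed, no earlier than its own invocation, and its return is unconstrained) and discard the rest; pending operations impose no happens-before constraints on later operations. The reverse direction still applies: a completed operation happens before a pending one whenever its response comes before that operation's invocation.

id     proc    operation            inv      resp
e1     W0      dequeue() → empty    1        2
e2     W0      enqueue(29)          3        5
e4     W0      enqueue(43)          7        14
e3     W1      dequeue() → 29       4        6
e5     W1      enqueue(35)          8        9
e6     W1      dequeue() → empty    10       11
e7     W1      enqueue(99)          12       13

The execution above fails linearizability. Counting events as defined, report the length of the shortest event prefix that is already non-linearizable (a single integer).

one valid order for events 1..10 is e1, e2, e3, e4, e5:
1. e1 dequeue() → empty, leaving queue <>
2. e2 enqueue(29), leaving queue <29>
3. e3 dequeue() → 29, leaving queue <>
4. e4 enqueue(43) (pending, included), leaving queue <43>
5. e5 enqueue(35), leaving queue <43,35>
include event 11 — e6 responding at 11 — and every candidate order breaks
no completion choice of the 1 pending operation (e4) rescues it — every subset was tried
sample order e1, e2, e3, e5, e6 (pending dropped) stalls at step 5 — e6 dequeue() → empty has no legal effect
sample order e1, e3, e2, e5, e6 (pending dropped) stalls at step 2 — e3 dequeue() → 29 has no legal effect

11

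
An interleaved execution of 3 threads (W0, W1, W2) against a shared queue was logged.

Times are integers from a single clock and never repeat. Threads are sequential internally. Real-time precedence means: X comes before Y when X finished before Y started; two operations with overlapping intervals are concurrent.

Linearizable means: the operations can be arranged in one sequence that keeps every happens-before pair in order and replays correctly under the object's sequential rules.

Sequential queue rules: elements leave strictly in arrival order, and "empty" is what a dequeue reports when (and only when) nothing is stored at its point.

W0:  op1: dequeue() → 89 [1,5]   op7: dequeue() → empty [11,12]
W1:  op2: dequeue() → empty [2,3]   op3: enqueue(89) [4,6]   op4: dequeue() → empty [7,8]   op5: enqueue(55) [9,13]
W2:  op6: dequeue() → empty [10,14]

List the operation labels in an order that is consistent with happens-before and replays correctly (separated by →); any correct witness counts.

op2 → op3 → op1 → op4 → op6 → op7 → op5

1. op2 dequeue() → empty, leaving queue <>
2. op3 enqueue(89), leaving queue <89>
3. op1 dequeue() → 89, leaving queue <>
4. op4 dequeue() → empty, leaving queue <>
5. op6 dequeue() → empty, leaving queue <>
6. op7 dequeue() → empty, leaving queue <>
7. op5 enqueue(55), leaving queue <55>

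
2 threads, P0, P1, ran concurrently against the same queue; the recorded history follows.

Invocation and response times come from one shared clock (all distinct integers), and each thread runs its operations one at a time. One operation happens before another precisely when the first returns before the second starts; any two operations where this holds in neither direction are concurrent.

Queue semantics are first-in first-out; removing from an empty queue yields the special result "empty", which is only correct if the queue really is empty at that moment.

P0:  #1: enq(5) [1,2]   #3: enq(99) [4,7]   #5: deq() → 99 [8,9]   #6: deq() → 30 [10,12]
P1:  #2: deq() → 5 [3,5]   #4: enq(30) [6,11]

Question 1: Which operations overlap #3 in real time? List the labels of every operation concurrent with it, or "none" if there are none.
Answer: #2, #4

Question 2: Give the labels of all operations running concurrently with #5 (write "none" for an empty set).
Answer: #4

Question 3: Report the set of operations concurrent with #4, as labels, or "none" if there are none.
Answer: #3, #5, #6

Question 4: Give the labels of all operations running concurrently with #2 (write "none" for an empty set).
Answer: #3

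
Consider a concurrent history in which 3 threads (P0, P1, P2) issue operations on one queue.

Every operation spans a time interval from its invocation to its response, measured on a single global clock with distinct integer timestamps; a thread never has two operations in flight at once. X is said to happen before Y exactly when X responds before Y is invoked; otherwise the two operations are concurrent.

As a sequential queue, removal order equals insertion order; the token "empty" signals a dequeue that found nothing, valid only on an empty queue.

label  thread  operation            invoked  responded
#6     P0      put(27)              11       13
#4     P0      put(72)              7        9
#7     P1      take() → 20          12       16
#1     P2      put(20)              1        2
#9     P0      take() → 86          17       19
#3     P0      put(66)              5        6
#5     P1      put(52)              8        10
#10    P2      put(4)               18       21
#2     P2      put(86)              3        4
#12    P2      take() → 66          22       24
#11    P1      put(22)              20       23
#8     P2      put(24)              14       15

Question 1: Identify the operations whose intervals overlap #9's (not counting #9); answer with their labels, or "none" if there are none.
#10

#9 spans [17,19]; an op avoiding the whole window 17..19 is ordered, any other is concurrent
#1 [1,2]: before
#2 [3,4]: before
#3 [5,6]: before
#4 [7,9]: before
#5 [8,10]: before
#6 [11,13]: before
#7 [12,16]: before
#8 [14,15]: before
#10 [18,21]: concurrent
#11 [20,23]: after
#12 [22,24]: after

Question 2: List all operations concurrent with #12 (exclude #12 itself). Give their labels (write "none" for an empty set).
#11

overlap test against #12 [22,24]: concurrent iff the interval meets 22..24
#1 [1,2]: before
#2 [3,4]: before
#3 [5,6]: before
#4 [7,9]: before
#5 [8,10]: before
#6 [11,13]: before
#7 [12,16]: before
#8 [14,15]: before
#9 [17,19]: before
#10 [18,21]: before
#11 [20,23]: concurrent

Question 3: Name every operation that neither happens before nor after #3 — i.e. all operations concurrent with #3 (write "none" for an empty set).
none

#3 spans [5,6]: anything still running between times 5 and 6 counts as concurrent
#1 [1,2]: before
#2 [3,4]: before
#4 [7,9]: after
#5 [8,10]: after
#6 [11,13]: after
#7 [12,16]: after
#8 [14,15]: after
#9 [17,19]: after
#10 [18,21]: after
#11 [20,23]: after
#12 [22,24]: after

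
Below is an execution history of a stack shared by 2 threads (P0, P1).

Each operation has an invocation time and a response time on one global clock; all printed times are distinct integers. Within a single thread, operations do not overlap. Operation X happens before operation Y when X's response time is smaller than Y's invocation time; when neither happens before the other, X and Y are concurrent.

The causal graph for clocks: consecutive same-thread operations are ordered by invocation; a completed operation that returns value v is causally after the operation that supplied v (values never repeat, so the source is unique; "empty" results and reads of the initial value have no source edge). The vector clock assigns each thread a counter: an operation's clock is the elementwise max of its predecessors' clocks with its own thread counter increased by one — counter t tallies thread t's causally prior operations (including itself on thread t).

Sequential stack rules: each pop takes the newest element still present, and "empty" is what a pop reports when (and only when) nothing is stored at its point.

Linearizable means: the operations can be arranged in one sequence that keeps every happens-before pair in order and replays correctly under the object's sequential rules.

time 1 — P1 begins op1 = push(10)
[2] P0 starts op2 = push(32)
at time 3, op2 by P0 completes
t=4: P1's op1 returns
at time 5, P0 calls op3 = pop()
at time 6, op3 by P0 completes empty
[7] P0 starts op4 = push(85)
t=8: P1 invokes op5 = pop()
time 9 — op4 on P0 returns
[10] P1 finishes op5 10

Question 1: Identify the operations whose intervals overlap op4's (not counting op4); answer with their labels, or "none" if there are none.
op4 runs from 7 to 9; window-overlapping ops are concurrent
op1 [1,4]: before
op2 [2,3]: before
op3 [5,6]: before
op5 [8,10]: concurrent

op5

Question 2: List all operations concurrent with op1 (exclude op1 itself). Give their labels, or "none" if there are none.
op1 spans [1,4]: anything still running between times 1 and 4 counts as concurrent
op2 [2,3]: concurrent
op3 [5,6]: after
op4 [7,9]: after
op5 [8,10]: after

op2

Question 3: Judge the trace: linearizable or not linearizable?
through event 5 a valid linearization exists; event 6 (op3 responding at time 6) ends that
no legal order exists: 2 real-time-consistent candidates over 3 completed stack operations, all rejected
one such order, op1, op2, op3, breaks at step 3 where op3 pop() → empty is illegal
one such order, op2, op1, op3, breaks at step 3 where op3 pop() → empty is illegal

not linearizable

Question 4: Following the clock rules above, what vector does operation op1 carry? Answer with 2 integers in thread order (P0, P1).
op1 (invocation 1): nothing precedes it; P1's component alone gives (0, 1)
op2 (invocation 2): nothing precedes it; P0's component alone gives (1, 0)
VC(op5, invoked at 8): max of VC(op1)=(0, 1), then +1 on thread P1 → (0, 2)
VC(op3, invoked at 5): max of VC(op2)=(1, 0), then +1 on thread P0 → (2, 0)
VC(op4, invoked at 7): max of VC(op3)=(2, 0), then +1 on thread P0 → (3, 0)
target: VC(op1) = (0, 1)

(0, 1)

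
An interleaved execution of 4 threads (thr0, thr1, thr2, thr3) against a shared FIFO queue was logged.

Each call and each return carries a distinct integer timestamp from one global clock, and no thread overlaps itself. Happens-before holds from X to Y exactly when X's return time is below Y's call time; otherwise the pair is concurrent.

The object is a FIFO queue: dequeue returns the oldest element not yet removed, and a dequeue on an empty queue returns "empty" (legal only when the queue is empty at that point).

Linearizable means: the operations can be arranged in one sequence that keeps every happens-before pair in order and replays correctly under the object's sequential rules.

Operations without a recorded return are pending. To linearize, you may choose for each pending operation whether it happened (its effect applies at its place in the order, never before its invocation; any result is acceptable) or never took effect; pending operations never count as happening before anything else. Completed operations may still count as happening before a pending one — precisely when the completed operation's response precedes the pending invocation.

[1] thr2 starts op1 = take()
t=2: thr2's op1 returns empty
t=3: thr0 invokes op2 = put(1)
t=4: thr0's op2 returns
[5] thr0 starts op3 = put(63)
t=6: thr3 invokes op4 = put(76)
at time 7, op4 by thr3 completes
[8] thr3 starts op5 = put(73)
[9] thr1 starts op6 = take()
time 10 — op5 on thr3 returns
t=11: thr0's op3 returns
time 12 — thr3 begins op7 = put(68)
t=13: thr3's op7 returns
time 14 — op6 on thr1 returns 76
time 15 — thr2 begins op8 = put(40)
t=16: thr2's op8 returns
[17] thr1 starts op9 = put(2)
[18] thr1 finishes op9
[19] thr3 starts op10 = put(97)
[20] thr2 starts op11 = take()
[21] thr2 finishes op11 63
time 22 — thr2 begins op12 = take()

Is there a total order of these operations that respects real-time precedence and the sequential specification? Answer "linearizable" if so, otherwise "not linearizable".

not linearizable

prefix check: 1..13 passes, 1..14 fails once op6's time-14 response joins
no legal order exists: 11 real-time-consistent candidates over 7 completed FIFO queue operations, all rejected
for example op1, op2, op3, op4, op5, op6, op7 fails at step 6: op6 take() → 76 is not legal there
for example op1, op2, op3, op4, op5, op7, op6 fails at step 7: op6 take() → 76 is not legal there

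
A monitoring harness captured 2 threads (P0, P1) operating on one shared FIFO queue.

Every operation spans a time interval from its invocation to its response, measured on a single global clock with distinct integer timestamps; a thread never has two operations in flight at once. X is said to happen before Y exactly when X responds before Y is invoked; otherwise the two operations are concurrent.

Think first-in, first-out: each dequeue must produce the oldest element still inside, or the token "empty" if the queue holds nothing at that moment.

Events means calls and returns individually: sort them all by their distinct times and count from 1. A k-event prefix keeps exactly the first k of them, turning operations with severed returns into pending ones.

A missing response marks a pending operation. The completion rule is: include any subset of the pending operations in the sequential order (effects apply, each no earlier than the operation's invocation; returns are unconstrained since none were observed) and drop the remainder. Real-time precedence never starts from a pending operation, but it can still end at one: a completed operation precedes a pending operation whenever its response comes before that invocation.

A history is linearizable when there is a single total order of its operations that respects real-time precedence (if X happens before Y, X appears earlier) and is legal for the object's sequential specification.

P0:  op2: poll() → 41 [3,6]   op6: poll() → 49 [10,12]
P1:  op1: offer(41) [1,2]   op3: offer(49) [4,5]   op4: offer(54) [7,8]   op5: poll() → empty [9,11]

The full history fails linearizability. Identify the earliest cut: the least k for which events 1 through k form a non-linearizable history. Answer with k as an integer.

11

a valid linearization of events 1..10 exists, for instance op1, op2, op3, op4:
step 1: op1 offer(41) — queue <41>
step 2: op2 poll() → 41 — queue <>
step 3: op3 offer(49) — queue <49>
step 4: op4 offer(54) — queue <49,54>
with event 11 included (op5 responding at time 11), all real-time-consistent orders fail
every completion of the 1 pending operation (op6) was checked; none linearizes
e.g. op1, op2, op3, op4, op5 (pending dropped): illegal at step 5, since op5 poll() → empty cannot apply there
e.g. op1, op3, op2, op4, op5 (pending dropped): illegal at step 5, since op5 poll() → empty cannot apply there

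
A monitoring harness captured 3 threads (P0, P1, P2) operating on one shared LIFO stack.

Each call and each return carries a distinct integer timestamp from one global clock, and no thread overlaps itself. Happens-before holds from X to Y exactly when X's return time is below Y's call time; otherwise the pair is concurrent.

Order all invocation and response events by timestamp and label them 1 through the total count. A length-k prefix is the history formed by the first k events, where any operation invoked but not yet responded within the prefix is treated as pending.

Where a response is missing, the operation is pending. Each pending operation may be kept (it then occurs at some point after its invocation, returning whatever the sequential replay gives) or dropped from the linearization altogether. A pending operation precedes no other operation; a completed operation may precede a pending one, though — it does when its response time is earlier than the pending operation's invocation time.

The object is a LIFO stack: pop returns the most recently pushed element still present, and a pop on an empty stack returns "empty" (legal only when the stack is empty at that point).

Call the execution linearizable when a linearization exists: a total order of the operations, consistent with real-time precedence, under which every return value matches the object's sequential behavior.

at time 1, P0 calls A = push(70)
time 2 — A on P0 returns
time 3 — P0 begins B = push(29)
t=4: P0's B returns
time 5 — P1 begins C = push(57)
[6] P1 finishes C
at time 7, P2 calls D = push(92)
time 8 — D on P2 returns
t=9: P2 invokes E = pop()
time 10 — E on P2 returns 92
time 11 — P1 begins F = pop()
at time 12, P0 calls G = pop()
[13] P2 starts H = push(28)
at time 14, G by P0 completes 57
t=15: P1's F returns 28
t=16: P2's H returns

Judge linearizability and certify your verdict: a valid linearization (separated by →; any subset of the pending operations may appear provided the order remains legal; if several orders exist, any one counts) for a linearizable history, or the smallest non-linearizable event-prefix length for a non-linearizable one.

linearizable — witness: A → B → C → D → E → G → H → F

1. A push(70), leaving stack <70>
2. B push(29), leaving stack <70,29>
3. C push(57), leaving stack <70,29,57>
4. D push(92), leaving stack <70,29,57,92>
5. E pop() → 92, leaving stack <70,29,57>
6. G pop() → 57, leaving stack <70,29>
7. H push(28), leaving stack <70,29,28>
8. F pop() → 28, leaving stack <70,29>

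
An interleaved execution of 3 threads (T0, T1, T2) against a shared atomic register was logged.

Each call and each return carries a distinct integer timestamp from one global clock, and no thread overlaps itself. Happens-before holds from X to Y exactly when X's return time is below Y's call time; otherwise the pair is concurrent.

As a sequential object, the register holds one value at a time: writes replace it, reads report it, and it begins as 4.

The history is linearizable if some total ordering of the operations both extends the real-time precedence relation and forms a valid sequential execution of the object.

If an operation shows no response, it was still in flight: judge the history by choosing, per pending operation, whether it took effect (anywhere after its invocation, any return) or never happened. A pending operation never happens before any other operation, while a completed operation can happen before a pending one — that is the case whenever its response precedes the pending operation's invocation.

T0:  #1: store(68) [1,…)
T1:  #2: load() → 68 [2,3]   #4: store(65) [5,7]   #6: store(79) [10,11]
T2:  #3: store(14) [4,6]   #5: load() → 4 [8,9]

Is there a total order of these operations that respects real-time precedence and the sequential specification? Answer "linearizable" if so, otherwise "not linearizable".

not linearizable

prefix check: 1..8 passes, 1..9 fails once #5's time-9 response joins
2 orders of the 4 completed atomic register ops respect real time; none is legal
include/drop combinations of the 1 pending operation (#1) were all tried; none helps
one such order, #2, #3, #4, #5 (pending dropped), breaks at step 1 where #2 load() → 68 is illegal
one such order, #2, #4, #3, #5 (pending dropped), breaks at step 1 where #2 load() → 68 is illegal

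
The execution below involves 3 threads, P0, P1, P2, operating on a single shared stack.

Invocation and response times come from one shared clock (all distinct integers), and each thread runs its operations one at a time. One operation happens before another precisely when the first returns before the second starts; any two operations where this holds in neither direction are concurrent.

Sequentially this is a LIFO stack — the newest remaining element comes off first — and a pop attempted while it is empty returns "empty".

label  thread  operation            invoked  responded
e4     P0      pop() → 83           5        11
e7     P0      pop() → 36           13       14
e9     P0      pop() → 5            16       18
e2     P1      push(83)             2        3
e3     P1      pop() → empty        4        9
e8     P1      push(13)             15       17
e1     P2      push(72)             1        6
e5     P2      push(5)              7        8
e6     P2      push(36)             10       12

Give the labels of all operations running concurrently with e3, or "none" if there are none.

e1, e4, e5

overlap test against e3 [4,9]: concurrent iff the interval meets 4..9
e1 [1,6]: concurrent
e2 [2,3]: before
e4 [5,11]: concurrent
e5 [7,8]: concurrent
e6 [10,12]: after
e7 [13,14]: after
e8 [15,17]: after
e9 [16,18]: after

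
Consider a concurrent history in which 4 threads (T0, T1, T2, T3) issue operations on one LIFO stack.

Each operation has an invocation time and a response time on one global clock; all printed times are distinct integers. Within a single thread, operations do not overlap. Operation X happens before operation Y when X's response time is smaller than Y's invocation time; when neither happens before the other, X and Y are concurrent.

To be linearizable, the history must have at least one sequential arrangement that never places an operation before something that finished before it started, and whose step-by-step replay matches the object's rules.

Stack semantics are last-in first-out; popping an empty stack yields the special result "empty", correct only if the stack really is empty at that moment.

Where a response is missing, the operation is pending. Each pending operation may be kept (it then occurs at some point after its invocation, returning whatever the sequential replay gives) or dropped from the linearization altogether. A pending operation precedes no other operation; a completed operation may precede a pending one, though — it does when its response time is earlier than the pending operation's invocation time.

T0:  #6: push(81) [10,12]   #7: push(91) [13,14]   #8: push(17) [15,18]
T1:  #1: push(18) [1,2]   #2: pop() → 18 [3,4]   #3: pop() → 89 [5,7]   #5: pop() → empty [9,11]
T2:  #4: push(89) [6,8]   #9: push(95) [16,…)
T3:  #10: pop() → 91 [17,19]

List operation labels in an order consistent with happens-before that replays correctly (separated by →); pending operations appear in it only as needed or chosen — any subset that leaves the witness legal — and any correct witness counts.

1. #1 push(18), leaving stack <18>
2. #2 pop() → 18, leaving stack <>
3. #4 push(89), leaving stack <89>
4. #3 pop() → 89, leaving stack <>
5. #5 pop() → empty, leaving stack <>
6. #6 push(81), leaving stack <81>
7. #7 push(91), leaving stack <81,91>
8. #10 pop() → 91, leaving stack <81>
9. #8 push(17), leaving stack <81,17>

#1 → #2 → #4 → #3 → #5 → #6 → #7 → #10 → #8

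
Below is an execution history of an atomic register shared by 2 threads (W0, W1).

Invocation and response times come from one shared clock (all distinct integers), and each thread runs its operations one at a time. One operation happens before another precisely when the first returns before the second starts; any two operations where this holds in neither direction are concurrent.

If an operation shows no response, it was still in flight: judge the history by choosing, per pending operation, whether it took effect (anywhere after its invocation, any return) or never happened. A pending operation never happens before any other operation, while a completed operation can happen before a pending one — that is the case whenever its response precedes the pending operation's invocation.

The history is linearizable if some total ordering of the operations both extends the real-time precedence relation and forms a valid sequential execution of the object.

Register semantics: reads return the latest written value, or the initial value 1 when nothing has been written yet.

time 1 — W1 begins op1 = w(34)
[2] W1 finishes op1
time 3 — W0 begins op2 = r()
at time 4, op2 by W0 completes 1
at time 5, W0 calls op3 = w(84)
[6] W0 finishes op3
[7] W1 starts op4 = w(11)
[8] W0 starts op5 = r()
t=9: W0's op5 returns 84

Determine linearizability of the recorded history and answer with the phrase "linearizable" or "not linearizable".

not linearizable

events 1..3 are fine; event 4 — the response of op2 at time 4 — makes the prefix non-linearizable
one real-time candidate order over the 2 completed operations — the atomic register replay rejects it
sample order op1, op2 stalls at step 2 — op2 r() → 1 has no legal effect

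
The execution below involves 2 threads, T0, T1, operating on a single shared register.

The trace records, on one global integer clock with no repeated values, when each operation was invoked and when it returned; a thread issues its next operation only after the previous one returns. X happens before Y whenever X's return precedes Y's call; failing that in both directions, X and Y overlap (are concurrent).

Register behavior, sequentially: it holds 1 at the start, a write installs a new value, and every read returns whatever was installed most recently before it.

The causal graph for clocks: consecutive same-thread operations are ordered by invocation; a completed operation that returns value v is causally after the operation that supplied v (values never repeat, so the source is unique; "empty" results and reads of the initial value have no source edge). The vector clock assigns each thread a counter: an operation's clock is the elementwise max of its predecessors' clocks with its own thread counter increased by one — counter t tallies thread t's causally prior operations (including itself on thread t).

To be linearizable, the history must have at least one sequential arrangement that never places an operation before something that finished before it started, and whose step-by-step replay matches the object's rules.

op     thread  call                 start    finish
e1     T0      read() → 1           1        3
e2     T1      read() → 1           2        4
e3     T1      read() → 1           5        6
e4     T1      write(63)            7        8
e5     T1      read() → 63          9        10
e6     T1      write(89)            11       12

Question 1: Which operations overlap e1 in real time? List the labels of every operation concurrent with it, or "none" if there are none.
e1 runs from 1 to 3; window-overlapping ops are concurrent
e2 [2,4]: concurrent
e3 [5,6]: after
e4 [7,8]: after
e5 [9,10]: after
e6 [11,12]: after

e2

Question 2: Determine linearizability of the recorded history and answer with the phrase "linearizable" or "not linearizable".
one valid linearization: e1, e2, e3, e4, e5, e6
after step 1 (e1 read() → 1): value 1
after step 2 (e2 read() → 1): value 1
after step 3 (e3 read() → 1): value 1
after step 4 (e4 write(63)): value 63
after step 5 (e5 read() → 63): value 63
after step 6 (e6 write(89)): value 89

linearizable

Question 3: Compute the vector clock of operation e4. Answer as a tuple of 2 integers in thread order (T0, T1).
e2 (invocation 2): nothing precedes it; T1's component alone gives (0, 1)
e1 (invocation 1): nothing precedes it; T0's component alone gives (1, 0)
merge at e3 (invoked 5): VC(e2)=(0, 1), own-thread bump on T1 → (0, 2)
merge at e4 (invoked 7): VC(e3)=(0, 2), own-thread bump on T1 → (0, 3)
merge at e5 (invoked 9): VC(e4)=(0, 3), own-thread bump on T1 → (0, 4)
merge at e6 (invoked 11): VC(e5)=(0, 4), own-thread bump on T1 → (0, 5)
target: VC(e4) = (0, 3)

(0, 3)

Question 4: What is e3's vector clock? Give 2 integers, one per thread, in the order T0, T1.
root op e2, invoked 2: fresh clock plus T1's own tick → (0, 1)
root op e1, invoked 1: fresh clock plus T0's own tick → (1, 0)
invoked at 5, e3 merges VC(e2)=(0, 1) and bumps T1's slot → (0, 2)
invoked at 7, e4 merges VC(e3)=(0, 2) and bumps T1's slot → (0, 3)
invoked at 9, e5 merges VC(e4)=(0, 3) and bumps T1's slot → (0, 4)
invoked at 11, e6 merges VC(e5)=(0, 4) and bumps T1's slot → (0, 5)
target: VC(e3) = (0, 2)

(0, 2)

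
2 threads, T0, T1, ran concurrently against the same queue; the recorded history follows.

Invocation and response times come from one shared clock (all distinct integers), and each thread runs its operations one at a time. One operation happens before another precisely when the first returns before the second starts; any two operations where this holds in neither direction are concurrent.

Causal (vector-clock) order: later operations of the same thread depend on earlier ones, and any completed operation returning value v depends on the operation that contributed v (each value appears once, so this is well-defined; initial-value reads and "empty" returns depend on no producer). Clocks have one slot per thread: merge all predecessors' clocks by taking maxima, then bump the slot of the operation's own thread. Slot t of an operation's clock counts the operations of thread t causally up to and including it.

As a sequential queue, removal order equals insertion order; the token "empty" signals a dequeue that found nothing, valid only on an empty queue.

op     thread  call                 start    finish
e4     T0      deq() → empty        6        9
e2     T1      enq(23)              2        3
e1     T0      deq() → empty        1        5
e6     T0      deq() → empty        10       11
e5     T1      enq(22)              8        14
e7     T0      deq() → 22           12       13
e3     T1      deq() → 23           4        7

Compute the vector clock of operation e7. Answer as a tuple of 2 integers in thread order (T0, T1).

(4, 3)

no predecessors for e2 (invoked 2): T1 increments from zero → (0, 1)
no predecessors for e1 (invoked 1): T0 increments from zero → (1, 0)
VC(e3, invoked at 4): max of VC(e2)=(0, 1), then +1 on thread T1 → (0, 2)
VC(e4, invoked at 6): max of VC(e1)=(1, 0), then +1 on thread T0 → (2, 0)
VC(e5, invoked at 8): max of VC(e3)=(0, 2), then +1 on thread T1 → (0, 3)
VC(e6, invoked at 10): max of VC(e4)=(2, 0), then +1 on thread T0 → (3, 0)
VC(e7, invoked at 12): max of VC(e5)=(0, 3), VC(e6)=(3, 0), then +1 on thread T0 → (4, 3)
target: VC(e7) = (4, 3)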